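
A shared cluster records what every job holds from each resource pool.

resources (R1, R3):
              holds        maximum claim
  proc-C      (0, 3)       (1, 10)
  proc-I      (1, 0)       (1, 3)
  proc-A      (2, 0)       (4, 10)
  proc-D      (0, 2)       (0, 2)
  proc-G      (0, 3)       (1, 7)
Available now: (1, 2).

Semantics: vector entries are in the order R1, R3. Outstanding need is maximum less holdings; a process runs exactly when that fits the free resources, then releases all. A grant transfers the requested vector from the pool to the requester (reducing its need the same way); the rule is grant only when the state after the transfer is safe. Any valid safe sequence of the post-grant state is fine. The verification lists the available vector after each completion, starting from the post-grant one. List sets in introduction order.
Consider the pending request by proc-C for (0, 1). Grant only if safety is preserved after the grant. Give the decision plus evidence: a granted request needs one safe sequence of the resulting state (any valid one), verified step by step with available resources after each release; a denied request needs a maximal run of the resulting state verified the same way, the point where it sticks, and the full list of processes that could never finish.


DENY: after the grant no complete ordering would exist.
Key observation: R3 is the bottleneck — with proc-D, proc-I done the pool holds (2, 3), short of every remaining need.
Pretend the grant happened; the run proc-D, proc-I goes as far as possible. Walking it through:
  pool = (1, 1)
  proc-D needs (0, 0) <= (1, 1) -> finishes; pool += (0, 2) = (1, 3)
  proc-I needs (0, 3) <= (1, 3) -> finishes; pool += (1, 0) = (2, 3)
  proc-C still needs (1, 6) but only (2, 3) is free — short on R3
  proc-A still needs (2, 10) but only (2, 3) is free — short on R3
  proc-G still needs (1, 4) but only (2, 3) is free — short on R3
Processes that could never finish after the grant: proc-C, proc-A and proc-G.


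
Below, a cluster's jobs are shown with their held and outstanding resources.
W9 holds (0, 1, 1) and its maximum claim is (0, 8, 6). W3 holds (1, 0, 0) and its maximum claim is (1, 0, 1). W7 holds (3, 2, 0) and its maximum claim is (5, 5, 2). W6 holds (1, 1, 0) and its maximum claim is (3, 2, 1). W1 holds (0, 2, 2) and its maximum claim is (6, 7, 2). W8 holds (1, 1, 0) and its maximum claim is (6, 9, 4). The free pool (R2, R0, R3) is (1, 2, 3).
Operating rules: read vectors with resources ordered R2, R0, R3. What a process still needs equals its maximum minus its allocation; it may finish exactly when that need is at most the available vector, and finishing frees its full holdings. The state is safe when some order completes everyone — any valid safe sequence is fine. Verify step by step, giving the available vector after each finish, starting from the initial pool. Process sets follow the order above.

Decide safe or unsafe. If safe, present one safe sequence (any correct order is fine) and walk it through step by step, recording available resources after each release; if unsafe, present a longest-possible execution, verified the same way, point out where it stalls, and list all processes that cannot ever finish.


SAFE. One safe sequence: W3, W6, W7, W1, W9, W8.
Key observation: at W6 the run first touches a limit — (2, 1, 1) against (2, 2, 3), exact on a resource it actually requests.
Walking it through:
  pool = (1, 2, 3)
  W3: need (0, 0, 1) fits (1, 2, 3); releases (1, 0, 0), pool now (2, 2, 3)
  W6: need (2, 1, 1) fits (2, 2, 3); releases (1, 1, 0), pool now (3, 3, 3)
  W7: need (2, 3, 2) fits (3, 3, 3); releases (3, 2, 0), pool now (6, 5, 3)
  W1: need (6, 5, 0) fits (6, 5, 3); releases (0, 2, 2), pool now (6, 7, 5)
  W9: need (0, 7, 5) fits (6, 7, 5); releases (0, 1, 1), pool now (6, 8, 6)
  W8: need (5, 8, 4) fits (6, 8, 6); releases (1, 1, 0), pool now (7, 9, 6)


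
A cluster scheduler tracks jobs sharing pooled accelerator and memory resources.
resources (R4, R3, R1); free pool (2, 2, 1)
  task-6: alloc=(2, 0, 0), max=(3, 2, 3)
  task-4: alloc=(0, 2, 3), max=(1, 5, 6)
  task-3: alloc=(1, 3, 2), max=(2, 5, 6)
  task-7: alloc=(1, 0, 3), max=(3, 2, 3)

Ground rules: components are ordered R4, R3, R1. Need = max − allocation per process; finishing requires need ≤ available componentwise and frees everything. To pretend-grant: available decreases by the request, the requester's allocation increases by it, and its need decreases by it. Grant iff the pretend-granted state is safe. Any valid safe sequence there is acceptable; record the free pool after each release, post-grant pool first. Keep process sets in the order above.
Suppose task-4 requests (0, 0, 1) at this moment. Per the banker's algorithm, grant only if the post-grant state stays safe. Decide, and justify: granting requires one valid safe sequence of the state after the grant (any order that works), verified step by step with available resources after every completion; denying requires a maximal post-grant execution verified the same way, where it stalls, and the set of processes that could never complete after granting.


DENY — the pretend-granted state is unsafe.
Key observation: after task-7, task-6 the pool peaks at (5, 2, 3), and each blocked process is short somewhere: task-4 on R3; task-3 on R1.
On the post-grant state, task-7, task-6 is a maximal run — nothing extends it. Step-by-step check:
  pool = (2, 2, 0)
  run task-7 (needs (2, 2, 0), free (2, 2, 0)); after release of (1, 0, 3) the pool is (3, 2, 3)
  run task-6 (needs (1, 2, 3), free (3, 2, 3)); after release of (2, 0, 0) the pool is (5, 2, 3)
  task-4 still needs (1, 3, 2) but only (5, 2, 3) is free — short on R3
  task-3 still needs (1, 2, 4) but only (5, 2, 3) is free — short on R1
Post-grant, the permanently blocked set is task-4 and task-3.


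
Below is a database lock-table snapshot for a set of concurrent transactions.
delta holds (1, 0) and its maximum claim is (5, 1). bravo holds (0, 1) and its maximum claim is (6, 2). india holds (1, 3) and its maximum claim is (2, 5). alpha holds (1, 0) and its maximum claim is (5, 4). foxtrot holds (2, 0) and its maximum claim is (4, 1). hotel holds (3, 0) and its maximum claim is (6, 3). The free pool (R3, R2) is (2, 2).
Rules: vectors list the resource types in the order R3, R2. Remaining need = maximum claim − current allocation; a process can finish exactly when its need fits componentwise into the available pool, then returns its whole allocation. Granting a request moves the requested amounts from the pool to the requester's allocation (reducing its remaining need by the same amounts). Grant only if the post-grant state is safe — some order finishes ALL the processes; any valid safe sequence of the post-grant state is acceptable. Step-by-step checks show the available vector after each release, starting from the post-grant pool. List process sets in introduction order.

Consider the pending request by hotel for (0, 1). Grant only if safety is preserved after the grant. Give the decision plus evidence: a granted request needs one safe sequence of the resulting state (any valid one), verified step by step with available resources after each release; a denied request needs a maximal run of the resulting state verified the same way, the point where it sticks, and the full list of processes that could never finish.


DENY. Granting would leave the state unsafe.
Key observation: after foxtrot, delta the pool peaks at (5, 1), and each blocked process is short somewhere: bravo on R3; india on R2; alpha on R2; hotel on R2.
On the post-grant state, foxtrot, delta is a maximal run — nothing extends it. Verifying each step:
  pool = (2, 1)
  foxtrot needs (2, 1) <= (2, 1) -> finishes; pool += (2, 0) = (4, 1)
  delta needs (4, 1) <= (4, 1) -> finishes; pool += (1, 0) = (5, 1)
  bravo cannot run: need (6, 1) vs free (5, 1) (insufficient R3)
  india cannot run: need (1, 2) vs free (5, 1) (insufficient R2)
  alpha cannot run: need (4, 4) vs free (5, 1) (insufficient R2)
  hotel cannot run: need (3, 2) vs free (5, 1) (insufficient R2)
Post-grant, the permanently blocked set is bravo, india, alpha and hotel.


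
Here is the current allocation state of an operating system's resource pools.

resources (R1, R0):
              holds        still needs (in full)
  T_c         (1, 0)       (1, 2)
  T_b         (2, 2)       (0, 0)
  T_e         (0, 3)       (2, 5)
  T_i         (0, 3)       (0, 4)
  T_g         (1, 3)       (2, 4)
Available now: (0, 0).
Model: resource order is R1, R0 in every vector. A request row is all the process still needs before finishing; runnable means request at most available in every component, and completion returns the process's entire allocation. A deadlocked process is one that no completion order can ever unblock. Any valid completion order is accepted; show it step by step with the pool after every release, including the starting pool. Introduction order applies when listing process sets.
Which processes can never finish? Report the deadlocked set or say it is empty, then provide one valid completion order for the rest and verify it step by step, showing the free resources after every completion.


Deadlocked set: T_e, T_i and T_g.
Key observation: the wall is R0: completing T_b, T_c brings the pool only to (3, 2), and all the rest need more.
The rest can finish in the order T_b, T_c. Verifying each step:
  pool = (0, 0)
  T_b: need (0, 0) fits (0, 0); releases (2, 2), pool now (2, 2)
  T_c: need (1, 2) fits (2, 2); releases (1, 0), pool now (3, 2)
The stuck group stays short no matter what:
  T_e cannot run: need (2, 5) vs free (3, 2) (insufficient R0)
  T_i cannot run: need (0, 4) vs free (3, 2) (insufficient R0)
  T_g cannot run: need (2, 4) vs free (3, 2) (insufficient R0)


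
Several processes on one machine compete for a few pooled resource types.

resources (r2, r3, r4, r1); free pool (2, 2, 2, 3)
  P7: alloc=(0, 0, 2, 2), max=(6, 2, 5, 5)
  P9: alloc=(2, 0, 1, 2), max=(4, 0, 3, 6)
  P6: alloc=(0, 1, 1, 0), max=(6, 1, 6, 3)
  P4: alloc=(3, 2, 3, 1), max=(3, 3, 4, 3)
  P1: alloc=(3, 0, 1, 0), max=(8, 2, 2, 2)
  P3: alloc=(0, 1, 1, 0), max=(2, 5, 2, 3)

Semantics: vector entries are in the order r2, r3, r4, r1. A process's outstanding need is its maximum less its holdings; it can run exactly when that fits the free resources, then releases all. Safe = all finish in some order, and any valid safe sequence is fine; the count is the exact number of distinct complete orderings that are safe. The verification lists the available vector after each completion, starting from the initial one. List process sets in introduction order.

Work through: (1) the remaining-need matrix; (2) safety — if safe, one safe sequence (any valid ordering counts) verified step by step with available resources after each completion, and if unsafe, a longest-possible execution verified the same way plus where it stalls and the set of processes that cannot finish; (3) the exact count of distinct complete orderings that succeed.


(1) Need matrix, components ordered r2, r3, r4, r1:
  P7: (6, 2, 3, 3)
  P9: (2, 0, 2, 4)
  P6: (6, 0, 5, 3)
  P4: (0, 1, 1, 2)
  P1: (5, 2, 1, 2)
  P3: (2, 4, 1, 3)
(2) The state is SAFE; one workable sequence: P4, P9, P1, P3, P7, P6.
Key observation: P9 is the earliest step where a requested resource binds exactly: need (2, 0, 2, 4), pool (5, 4, 5, 4) at its turn.
Walking it through:
  pool = (2, 2, 2, 3)
  P4 needs (0, 1, 1, 2) <= (2, 2, 2, 3) -> finishes; pool += (3, 2, 3, 1) = (5, 4, 5, 4)
  P9 needs (2, 0, 2, 4) <= (5, 4, 5, 4) -> finishes; pool += (2, 0, 1, 2) = (7, 4, 6, 6)
  P1 needs (5, 2, 1, 2) <= (7, 4, 6, 6) -> finishes; pool += (3, 0, 1, 0) = (10, 4, 7, 6)
  P3 needs (2, 4, 1, 3) <= (10, 4, 7, 6) -> finishes; pool += (0, 1, 1, 0) = (10, 5, 8, 6)
  P7 needs (6, 2, 3, 3) <= (10, 5, 8, 6) -> finishes; pool += (0, 0, 2, 2) = (10, 5, 10, 8)
  P6 needs (6, 0, 5, 3) <= (10, 5, 10, 8) -> finishes; pool += (0, 1, 1, 0) = (10, 6, 11, 8)
(3) The exact count: 60 of the possible complete orderings are safe sequences.


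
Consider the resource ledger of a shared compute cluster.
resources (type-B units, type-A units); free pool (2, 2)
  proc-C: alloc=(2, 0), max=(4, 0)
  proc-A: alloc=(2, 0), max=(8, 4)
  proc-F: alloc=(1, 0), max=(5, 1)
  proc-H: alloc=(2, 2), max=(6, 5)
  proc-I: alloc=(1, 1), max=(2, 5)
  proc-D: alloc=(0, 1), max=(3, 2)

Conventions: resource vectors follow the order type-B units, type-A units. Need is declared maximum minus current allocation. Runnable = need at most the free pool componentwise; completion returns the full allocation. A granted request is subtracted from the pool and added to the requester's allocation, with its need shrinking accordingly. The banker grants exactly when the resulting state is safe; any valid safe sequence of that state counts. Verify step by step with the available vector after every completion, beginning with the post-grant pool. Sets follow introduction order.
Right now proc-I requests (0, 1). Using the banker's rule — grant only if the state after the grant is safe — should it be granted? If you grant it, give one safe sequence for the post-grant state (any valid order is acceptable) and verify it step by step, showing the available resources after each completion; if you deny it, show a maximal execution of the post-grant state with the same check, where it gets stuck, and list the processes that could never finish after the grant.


DENY — the pretend-granted state is unsafe.
Key observation: the wall is type-A units: completing proc-C, proc-F, proc-D brings the pool only to (5, 2), and all the rest need more.
Pretend the grant happened; the run proc-C, proc-F, proc-D goes as far as possible. Walking it through:
  pool = (2, 1)
  proc-C: need (2, 0) fits (2, 1); releases (2, 0), pool now (4, 1)
  proc-F: need (4, 1) fits (4, 1); releases (1, 0), pool now (5, 1)
  proc-D: need (3, 1) fits (5, 1); releases (0, 1), pool now (5, 2)
  proc-A still needs (6, 4) but only (5, 2) is free — short on type-B units and type-A units
  proc-H still needs (4, 3) but only (5, 2) is free — short on type-A units
  proc-I still needs (1, 3) but only (5, 2) is free — short on type-A units
Had the request been granted, proc-A, proc-H and proc-I could never finish.


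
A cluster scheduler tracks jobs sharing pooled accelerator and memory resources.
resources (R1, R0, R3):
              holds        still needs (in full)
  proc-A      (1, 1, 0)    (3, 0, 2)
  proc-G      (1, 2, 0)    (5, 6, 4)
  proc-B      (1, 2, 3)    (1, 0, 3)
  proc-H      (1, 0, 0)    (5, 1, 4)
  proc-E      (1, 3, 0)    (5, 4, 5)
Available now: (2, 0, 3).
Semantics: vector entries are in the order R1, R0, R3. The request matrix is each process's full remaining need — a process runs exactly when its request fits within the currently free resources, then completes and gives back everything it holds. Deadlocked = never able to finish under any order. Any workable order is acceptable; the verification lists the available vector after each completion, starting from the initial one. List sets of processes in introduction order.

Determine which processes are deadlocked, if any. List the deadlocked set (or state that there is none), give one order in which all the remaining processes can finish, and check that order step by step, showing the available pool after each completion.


Deadlocked set: proc-G, proc-H and proc-E.
Key observation: no order helps: past proc-B, proc-A, the free pool tops out at (4, 3, 6), below what each blocked process needs in R1.
The rest can finish in the order proc-B, proc-A. Check, step by step:
  pool = (2, 0, 3)
  proc-B: need (1, 0, 3) fits (2, 0, 3); releases (1, 2, 3), pool now (3, 2, 6)
  proc-A: need (3, 0, 2) fits (3, 2, 6); releases (1, 1, 0), pool now (4, 3, 6)
None of the blocked processes ever fits:
  proc-G cannot run: need (5, 6, 4) vs free (4, 3, 6) (insufficient R1 and R0)
  proc-H cannot run: need (5, 1, 4) vs free (4, 3, 6) (insufficient R1)
  proc-E cannot run: need (5, 4, 5) vs free (4, 3, 6) (insufficient R1 and R0)


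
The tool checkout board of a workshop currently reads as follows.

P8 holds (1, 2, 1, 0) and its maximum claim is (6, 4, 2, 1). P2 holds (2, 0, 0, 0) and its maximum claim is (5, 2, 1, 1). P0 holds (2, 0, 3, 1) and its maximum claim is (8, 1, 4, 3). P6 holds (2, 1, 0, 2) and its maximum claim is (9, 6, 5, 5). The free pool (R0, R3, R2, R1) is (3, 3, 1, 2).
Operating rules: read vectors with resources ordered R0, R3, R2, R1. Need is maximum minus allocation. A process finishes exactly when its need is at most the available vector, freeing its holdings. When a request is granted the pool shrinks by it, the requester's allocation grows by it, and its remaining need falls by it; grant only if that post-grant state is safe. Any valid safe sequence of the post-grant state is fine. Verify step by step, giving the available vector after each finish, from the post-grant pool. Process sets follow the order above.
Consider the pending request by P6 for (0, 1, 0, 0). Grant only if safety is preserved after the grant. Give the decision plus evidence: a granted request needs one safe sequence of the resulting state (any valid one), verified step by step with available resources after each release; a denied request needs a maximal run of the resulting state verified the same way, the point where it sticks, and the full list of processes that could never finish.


GRANT: granting preserves safety; a valid post-grant sequence is P2, P8, P0, P6.
Key observation: the grant leaves (3, 2, 1, 2) free — enough for P2, whose release restarts the cascade.
Verifying the post-grant state step by step:
  pool = (3, 2, 1, 2)
  P2: need (3, 2, 1, 1) fits (3, 2, 1, 2); releases (2, 0, 0, 0), pool now (5, 2, 1, 2)
  P8: need (5, 2, 1, 1) fits (5, 2, 1, 2); releases (1, 2, 1, 0), pool now (6, 4, 2, 2)
  P0: need (6, 1, 1, 2) fits (6, 4, 2, 2); releases (2, 0, 3, 1), pool now (8, 4, 5, 3)
  P6: need (7, 4, 5, 3) fits (8, 4, 5, 3); releases (2, 2, 0, 2), pool now (10, 6, 5, 5)


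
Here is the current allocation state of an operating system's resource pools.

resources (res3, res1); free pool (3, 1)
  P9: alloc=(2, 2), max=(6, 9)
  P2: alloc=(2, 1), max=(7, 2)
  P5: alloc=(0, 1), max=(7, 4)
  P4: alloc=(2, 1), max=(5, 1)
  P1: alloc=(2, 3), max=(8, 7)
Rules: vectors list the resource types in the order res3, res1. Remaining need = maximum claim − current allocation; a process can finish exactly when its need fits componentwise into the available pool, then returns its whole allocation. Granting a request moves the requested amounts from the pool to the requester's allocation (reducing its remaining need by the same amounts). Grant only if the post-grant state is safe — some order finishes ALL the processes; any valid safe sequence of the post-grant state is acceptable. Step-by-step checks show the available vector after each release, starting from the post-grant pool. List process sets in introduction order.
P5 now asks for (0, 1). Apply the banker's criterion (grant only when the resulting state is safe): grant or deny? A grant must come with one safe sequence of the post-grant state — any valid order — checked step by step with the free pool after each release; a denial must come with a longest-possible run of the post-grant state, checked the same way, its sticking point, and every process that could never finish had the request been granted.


GRANT — the state after the grant stays safe, e.g. via P4, P2, P5, P1, P9.
Key observation: post-grant, (3, 0) remains, and an order beginning with P4 completes everyone.
Check on the post-grant state, step by step:
  pool = (3, 0)
  P4: need (3, 0) fits (3, 0); releases (2, 1), pool now (5, 1)
  P2: need (5, 1) fits (5, 1); releases (2, 1), pool now (7, 2)
  P5: need (7, 2) fits (7, 2); releases (0, 2), pool now (7, 4)
  P1: need (6, 4) fits (7, 4); releases (2, 3), pool now (9, 7)
  P9: need (4, 7) fits (9, 7); releases (2, 2), pool now (11, 9)


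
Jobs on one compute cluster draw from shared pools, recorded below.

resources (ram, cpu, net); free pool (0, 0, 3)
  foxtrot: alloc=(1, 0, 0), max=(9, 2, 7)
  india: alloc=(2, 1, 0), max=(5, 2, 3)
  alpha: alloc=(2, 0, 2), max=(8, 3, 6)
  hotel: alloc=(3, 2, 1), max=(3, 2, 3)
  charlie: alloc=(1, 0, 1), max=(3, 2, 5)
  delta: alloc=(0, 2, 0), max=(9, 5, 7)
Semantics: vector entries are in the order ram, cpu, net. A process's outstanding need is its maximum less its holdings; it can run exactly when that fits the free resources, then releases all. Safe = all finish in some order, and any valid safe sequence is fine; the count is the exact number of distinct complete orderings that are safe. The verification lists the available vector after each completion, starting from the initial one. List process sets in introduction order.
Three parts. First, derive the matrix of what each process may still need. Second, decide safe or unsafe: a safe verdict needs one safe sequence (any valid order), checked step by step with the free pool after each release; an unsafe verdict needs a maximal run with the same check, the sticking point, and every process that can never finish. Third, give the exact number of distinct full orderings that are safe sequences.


(1) Need matrix, components ordered ram, cpu, net:
  foxtrot: (8, 2, 7)
  india: (3, 1, 3)
  alpha: (6, 3, 4)
  hotel: (0, 0, 2)
  charlie: (2, 2, 4)
  delta: (9, 3, 7)
(2) SAFE — a valid safe sequence is hotel, charlie, india, alpha, foxtrot, delta.
Key observation: reading the order forward, charlie is the first process whose need (2, 2, 4) meets the free pool (3, 2, 4) exactly on a resource it requests.
Step-by-step check:
  pool = (0, 0, 3)
  hotel: need (0, 0, 2) fits (0, 0, 3); releases (3, 2, 1), pool now (3, 2, 4)
  charlie: need (2, 2, 4) fits (3, 2, 4); releases (1, 0, 1), pool now (4, 2, 5)
  india: need (3, 1, 3) fits (4, 2, 5); releases (2, 1, 0), pool now (6, 3, 5)
  alpha: need (6, 3, 4) fits (6, 3, 5); releases (2, 0, 2), pool now (8, 3, 7)
  foxtrot: need (8, 2, 7) fits (8, 3, 7); releases (1, 0, 0), pool now (9, 3, 7)
  delta: need (9, 3, 7) fits (9, 3, 7); releases (0, 2, 0), pool now (9, 5, 7)
(3) The exact count: 2 of the possible complete orderings are safe sequences.


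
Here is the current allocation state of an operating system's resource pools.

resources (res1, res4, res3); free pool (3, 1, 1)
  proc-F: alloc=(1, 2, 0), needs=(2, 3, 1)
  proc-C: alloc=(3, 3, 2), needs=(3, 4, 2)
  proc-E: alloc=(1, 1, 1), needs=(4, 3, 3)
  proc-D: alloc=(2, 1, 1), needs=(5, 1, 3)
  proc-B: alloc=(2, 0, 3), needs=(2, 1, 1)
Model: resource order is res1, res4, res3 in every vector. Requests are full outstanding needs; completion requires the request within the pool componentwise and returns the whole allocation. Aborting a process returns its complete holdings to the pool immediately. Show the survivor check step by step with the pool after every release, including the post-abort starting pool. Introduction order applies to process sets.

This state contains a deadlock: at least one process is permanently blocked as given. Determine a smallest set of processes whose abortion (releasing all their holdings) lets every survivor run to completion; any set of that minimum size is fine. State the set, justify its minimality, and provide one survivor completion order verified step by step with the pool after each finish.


The answer: abort proc-F.
Key observation: before aborting proc-F, proc-E was permanently blocked — no order could ever run it; afterwards it completes at step 2.
Why nothing smaller works: aborting no one leaves the state deadlocked as given.
One survivor order: proc-B, proc-E, proc-D, proc-C. Verifying each step (post-abort pool first):
  pool = (4, 3, 1)
  run proc-B (needs (2, 1, 1), free (4, 3, 1)); after release of (2, 0, 3) the pool is (6, 3, 4)
  run proc-E (needs (4, 3, 3), free (6, 3, 4)); after release of (1, 1, 1) the pool is (7, 4, 5)
  run proc-D (needs (5, 1, 3), free (7, 4, 5)); after release of (2, 1, 1) the pool is (9, 5, 6)
  run proc-C (needs (3, 4, 2), free (9, 5, 6)); after release of (3, 3, 2) the pool is (12, 8, 8)


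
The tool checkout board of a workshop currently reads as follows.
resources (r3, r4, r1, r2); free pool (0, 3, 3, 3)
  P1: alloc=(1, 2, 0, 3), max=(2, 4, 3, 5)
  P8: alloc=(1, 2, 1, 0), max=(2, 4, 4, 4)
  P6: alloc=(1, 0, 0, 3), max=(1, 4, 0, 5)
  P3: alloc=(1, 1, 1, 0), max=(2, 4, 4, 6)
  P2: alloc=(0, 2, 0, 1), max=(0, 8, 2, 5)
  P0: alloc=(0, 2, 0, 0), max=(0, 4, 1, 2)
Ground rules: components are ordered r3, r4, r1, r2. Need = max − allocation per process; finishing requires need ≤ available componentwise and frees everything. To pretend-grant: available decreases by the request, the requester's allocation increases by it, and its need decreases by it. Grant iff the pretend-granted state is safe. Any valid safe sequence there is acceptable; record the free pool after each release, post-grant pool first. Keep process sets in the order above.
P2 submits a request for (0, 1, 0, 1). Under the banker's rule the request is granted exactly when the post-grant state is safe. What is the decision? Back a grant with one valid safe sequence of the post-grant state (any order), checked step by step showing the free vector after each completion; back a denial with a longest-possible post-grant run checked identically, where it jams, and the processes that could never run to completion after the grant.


GRANT. The post-grant state is safe; one safe sequence: P0, P6, P8, P2, P1, P3.
Key observation: with (0, 2, 3, 2) left after the transfer, P0 can run at once — the state stays safe.
Step-by-step check of the post-grant state:
  pool = (0, 2, 3, 2)
  P0: need (0, 2, 1, 2) fits (0, 2, 3, 2); releases (0, 2, 0, 0), pool now (0, 4, 3, 2)
  P6: need (0, 4, 0, 2) fits (0, 4, 3, 2); releases (1, 0, 0, 3), pool now (1, 4, 3, 5)
  P8: need (1, 2, 3, 4) fits (1, 4, 3, 5); releases (1, 2, 1, 0), pool now (2, 6, 4, 5)
  P2: need (0, 5, 2, 3) fits (2, 6, 4, 5); releases (0, 3, 0, 2), pool now (2, 9, 4, 7)
  P1: need (1, 2, 3, 2) fits (2, 9, 4, 7); releases (1, 2, 0, 3), pool now (3, 11, 4, 10)
  P3: need (1, 3, 3, 6) fits (3, 11, 4, 10); releases (1, 1, 1, 0), pool now (4, 12, 5, 10)


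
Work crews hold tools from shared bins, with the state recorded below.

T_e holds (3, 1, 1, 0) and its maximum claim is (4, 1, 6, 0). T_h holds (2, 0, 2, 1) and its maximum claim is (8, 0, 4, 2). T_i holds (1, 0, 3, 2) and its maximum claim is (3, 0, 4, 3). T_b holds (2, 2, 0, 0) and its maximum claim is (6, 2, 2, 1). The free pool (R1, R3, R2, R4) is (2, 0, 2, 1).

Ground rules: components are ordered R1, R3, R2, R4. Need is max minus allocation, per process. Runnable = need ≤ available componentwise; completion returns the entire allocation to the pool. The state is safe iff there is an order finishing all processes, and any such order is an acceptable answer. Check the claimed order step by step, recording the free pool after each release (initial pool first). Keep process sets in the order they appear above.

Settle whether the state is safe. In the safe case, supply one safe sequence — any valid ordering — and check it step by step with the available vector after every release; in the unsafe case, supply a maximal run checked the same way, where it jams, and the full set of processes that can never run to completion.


SAFE. One safe sequence: T_i, T_e, T_b, T_h.
Key observation: the order's first zero-slack moment is T_i ((2, 0, 1, 1) needed, (2, 0, 2, 1) free — a requested resource with nothing to spare).
Verifying each step:
  pool = (2, 0, 2, 1)
  T_i needs (2, 0, 1, 1) <= (2, 0, 2, 1) -> finishes; pool += (1, 0, 3, 2) = (3, 0, 5, 3)
  T_e needs (1, 0, 5, 0) <= (3, 0, 5, 3) -> finishes; pool += (3, 1, 1, 0) = (6, 1, 6, 3)
  T_b needs (4, 0, 2, 1) <= (6, 1, 6, 3) -> finishes; pool += (2, 2, 0, 0) = (8, 3, 6, 3)
  T_h needs (6, 0, 2, 1) <= (8, 3, 6, 3) -> finishes; pool += (2, 0, 2, 1) = (10, 3, 8, 4)


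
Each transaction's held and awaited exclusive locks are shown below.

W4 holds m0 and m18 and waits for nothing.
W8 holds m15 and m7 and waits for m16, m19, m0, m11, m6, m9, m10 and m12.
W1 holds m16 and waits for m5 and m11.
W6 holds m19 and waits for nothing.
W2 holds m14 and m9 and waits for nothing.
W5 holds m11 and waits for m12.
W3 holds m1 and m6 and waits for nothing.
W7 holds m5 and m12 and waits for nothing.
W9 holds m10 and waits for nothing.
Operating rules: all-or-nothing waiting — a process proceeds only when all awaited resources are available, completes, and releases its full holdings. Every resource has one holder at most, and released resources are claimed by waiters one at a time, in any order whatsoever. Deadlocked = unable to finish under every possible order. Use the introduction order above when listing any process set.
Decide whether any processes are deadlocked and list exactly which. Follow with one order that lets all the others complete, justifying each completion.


No process is deadlocked.
Key observation: although several processes wait, no cycle exists — each chain bottoms out at a free runner.
One completion order for the rest: W3, W4, W7, W2, W6, W5, W1, W9, W8.
Walking it through:
  W3 waits on nothing -> runs at once and releases m1 and m6
  W4 waits on nothing -> runs at once and releases m0 and m18
  W7 waits on nothing -> runs at once and releases m5 and m12
  W2 waits on nothing -> runs at once and releases m14 and m9
  W6 waits on nothing -> runs at once and releases m19
  W5 waits on m12 — all released -> runs and releases m11
  W1 waits on m5 and m11 — all released -> runs and releases m16
  W9 waits on nothing -> runs at once and releases m10
  W8 waits on m16, m19, m0, m11, m6, m9, m10 and m12 — all released -> runs and releases m15 and m7


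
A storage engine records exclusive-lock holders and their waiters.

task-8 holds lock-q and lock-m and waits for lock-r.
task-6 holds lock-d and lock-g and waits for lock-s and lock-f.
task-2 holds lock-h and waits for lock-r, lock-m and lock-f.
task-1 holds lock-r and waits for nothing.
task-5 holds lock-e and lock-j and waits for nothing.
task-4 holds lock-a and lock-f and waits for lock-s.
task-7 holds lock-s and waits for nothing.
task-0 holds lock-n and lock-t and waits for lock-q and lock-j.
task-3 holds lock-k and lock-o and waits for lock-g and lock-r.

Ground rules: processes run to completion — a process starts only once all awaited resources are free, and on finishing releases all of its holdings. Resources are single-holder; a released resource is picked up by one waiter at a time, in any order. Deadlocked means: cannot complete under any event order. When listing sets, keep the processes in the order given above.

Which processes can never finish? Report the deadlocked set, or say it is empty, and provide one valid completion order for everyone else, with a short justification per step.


The deadlocked set is empty.
Key observation: the wait relation is loop-free; peeling off processes with no waits unwinds the whole state.
The rest can finish in the order task-7, task-1, task-4, task-5, task-6, task-8, task-3, task-0, task-2.
Step-by-step check:
  run task-7 (it waits on nothing); releases lock-s
  run task-1 (it waits on nothing); releases lock-r
  run task-4 (all its waits — lock-s — are resolved); releases lock-a and lock-f
  run task-5 (it waits on nothing); releases lock-e and lock-j
  run task-6 (all its waits — lock-s and lock-f — are resolved); releases lock-d and lock-g
  run task-8 (all its waits — lock-r — are resolved); releases lock-q and lock-m
  run task-3 (all its waits — lock-g and lock-r — are resolved); releases lock-k and lock-o
  run task-0 (all its waits — lock-q and lock-j — are resolved); releases lock-n and lock-t
  run task-2 (all its waits — lock-r, lock-m and lock-f — are resolved); releases lock-h


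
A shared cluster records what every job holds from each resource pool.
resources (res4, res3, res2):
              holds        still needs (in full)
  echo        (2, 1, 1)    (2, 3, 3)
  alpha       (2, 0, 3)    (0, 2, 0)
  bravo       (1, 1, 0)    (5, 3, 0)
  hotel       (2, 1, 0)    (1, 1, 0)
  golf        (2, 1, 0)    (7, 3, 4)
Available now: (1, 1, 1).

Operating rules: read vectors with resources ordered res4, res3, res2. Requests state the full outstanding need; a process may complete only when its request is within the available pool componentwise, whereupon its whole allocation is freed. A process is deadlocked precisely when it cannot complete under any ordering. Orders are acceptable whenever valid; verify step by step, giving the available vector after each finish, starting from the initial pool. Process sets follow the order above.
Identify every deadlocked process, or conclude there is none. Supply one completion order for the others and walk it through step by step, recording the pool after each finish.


The deadlocked set is echo, bravo and golf.
Key observation: even finishing hotel, alpha leaves just (5, 2, 4) free — too little res3 for any of the remaining processes.
A valid finishing order for the others: hotel, alpha. Step-by-step check:
  pool = (1, 1, 1)
  run hotel (needs (1, 1, 0), free (1, 1, 1)); after release of (2, 1, 0) the pool is (3, 2, 1)
  run alpha (needs (0, 2, 0), free (3, 2, 1)); after release of (2, 0, 3) the pool is (5, 2, 4)
None of the blocked processes ever fits:
  echo still needs (2, 3, 3) but only (5, 2, 4) is free — short on res3
  bravo still needs (5, 3, 0) but only (5, 2, 4) is free — short on res3
  golf still needs (7, 3, 4) but only (5, 2, 4) is free — short on res4 and res3


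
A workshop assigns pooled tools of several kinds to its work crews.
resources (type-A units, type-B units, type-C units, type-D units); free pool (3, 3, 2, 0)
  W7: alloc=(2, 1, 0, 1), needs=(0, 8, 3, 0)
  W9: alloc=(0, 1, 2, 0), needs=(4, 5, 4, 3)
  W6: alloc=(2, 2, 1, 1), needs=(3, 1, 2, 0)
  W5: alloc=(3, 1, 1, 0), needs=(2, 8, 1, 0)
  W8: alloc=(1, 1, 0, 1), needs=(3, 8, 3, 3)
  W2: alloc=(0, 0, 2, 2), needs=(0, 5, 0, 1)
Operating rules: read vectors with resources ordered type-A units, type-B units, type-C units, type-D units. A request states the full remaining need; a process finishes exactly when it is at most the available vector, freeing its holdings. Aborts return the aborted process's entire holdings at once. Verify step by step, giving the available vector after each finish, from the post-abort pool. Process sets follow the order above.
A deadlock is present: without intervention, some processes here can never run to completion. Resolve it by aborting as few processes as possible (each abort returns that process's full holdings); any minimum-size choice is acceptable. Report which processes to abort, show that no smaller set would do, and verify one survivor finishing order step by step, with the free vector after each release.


Minimum abort set: W7 and W8.
Key observation: no ordering could ever have run W5 before the abort of W7 and W8; with (3, 2, 0, 2) back in the pool it fits at step 4.
No one abort is enough; case by case: W7 alone leaves W5 blocked (short on type-B units); W9 alone leaves W7 blocked (short on type-B units); W6 alone leaves W7 blocked (short on type-B units); W5 alone leaves W7 blocked (short on type-B units); W8 alone leaves W7 blocked (short on type-B units); W2 alone leaves W7 blocked (short on type-B units).
One survivor order: W2, W9, W6, W5. Check, step by step (post-abort pool first):
  pool = (6, 5, 2, 2)
  W2 needs (0, 5, 0, 1) <= (6, 5, 2, 2) -> finishes; pool += (0, 0, 2, 2) = (6, 5, 4, 4)
  W9 needs (4, 5, 4, 3) <= (6, 5, 4, 4) -> finishes; pool += (0, 1, 2, 0) = (6, 6, 6, 4)
  W6 needs (3, 1, 2, 0) <= (6, 6, 6, 4) -> finishes; pool += (2, 2, 1, 1) = (8, 8, 7, 5)
  W5 needs (2, 8, 1, 0) <= (8, 8, 7, 5) -> finishes; pool += (3, 1, 1, 0) = (11, 9, 8, 5)


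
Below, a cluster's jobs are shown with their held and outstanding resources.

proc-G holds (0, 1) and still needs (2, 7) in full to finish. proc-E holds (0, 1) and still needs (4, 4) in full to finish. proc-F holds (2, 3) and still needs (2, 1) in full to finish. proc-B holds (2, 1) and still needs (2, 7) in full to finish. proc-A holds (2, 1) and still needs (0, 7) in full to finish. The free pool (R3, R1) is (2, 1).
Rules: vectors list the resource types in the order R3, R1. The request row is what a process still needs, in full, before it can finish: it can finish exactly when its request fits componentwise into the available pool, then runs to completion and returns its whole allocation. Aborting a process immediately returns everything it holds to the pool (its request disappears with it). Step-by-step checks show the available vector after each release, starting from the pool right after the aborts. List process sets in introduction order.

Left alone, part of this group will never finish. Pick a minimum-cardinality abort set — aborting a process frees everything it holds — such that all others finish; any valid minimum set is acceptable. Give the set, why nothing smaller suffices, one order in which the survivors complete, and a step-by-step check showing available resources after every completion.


Minimum abort set: proc-G and proc-B.
Key observation: before aborting proc-G and proc-B, proc-A was permanently blocked — no order could ever run it; afterwards it completes at step 3.
No one abort is enough; case by case: proc-G alone leaves proc-B blocked (short on R1); proc-E alone leaves proc-G blocked (short on R1); proc-F alone leaves proc-G blocked (short on R1); proc-B alone leaves proc-G blocked (short on R1); proc-A alone leaves proc-G blocked (short on R1).
One survivor order: proc-F, proc-E, proc-A. Verifying each step (post-abort pool first):
  pool = (4, 3)
  proc-F needs (2, 1) <= (4, 3) -> finishes; pool += (2, 3) = (6, 6)
  proc-E needs (4, 4) <= (6, 6) -> finishes; pool += (0, 1) = (6, 7)
  proc-A needs (0, 7) <= (6, 7) -> finishes; pool += (2, 1) = (8, 8)


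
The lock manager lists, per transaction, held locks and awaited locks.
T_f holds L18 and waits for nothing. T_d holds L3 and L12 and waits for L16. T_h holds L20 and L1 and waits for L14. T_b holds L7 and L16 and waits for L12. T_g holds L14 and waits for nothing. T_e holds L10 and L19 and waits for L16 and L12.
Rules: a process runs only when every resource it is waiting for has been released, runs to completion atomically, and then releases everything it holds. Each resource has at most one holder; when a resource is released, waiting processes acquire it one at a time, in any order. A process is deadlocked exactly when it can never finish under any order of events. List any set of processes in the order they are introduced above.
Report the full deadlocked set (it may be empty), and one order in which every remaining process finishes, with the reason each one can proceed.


Deadlocked set: T_d, T_b and T_e.
Key observation: the wait chain closes on itself along T_d -> T_b -> T_d; T_e waits into the deadlock from upstream.
One completion order for the rest: T_g, T_f, T_h.
Check, step by step:
  T_g: no waits; runs immediately, freeing L14
  T_f: no waits; runs immediately, freeing L18
  T_h: everything it awaited (L14) is free; runs, freeing L20 and L1


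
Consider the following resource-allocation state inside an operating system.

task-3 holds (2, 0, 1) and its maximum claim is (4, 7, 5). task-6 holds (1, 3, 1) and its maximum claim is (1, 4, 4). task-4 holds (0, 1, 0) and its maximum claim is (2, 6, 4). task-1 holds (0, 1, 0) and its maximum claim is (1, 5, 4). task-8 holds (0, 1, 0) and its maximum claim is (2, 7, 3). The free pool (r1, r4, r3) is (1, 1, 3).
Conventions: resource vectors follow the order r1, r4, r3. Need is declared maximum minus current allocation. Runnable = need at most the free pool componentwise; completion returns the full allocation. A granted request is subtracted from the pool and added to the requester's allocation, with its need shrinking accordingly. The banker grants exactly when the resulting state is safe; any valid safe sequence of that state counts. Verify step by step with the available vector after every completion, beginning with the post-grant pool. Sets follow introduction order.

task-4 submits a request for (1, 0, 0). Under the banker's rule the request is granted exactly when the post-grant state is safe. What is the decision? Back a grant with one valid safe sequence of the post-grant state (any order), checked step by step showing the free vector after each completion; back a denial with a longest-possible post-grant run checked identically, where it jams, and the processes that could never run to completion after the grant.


GRANT. The post-grant state is safe; one safe sequence: task-6, task-1, task-4, task-8, task-3.
Key observation: granting shrinks the pool to (0, 1, 3), yet task-6 still fits and the chain goes through.
Verifying the post-grant state step by step:
  pool = (0, 1, 3)
  run task-6 (needs (0, 1, 3), free (0, 1, 3)); after release of (1, 3, 1) the pool is (1, 4, 4)
  run task-1 (needs (1, 4, 4), free (1, 4, 4)); after release of (0, 1, 0) the pool is (1, 5, 4)
  run task-4 (needs (1, 5, 4), free (1, 5, 4)); after release of (1, 1, 0) the pool is (2, 6, 4)
  run task-8 (needs (2, 6, 3), free (2, 6, 4)); after release of (0, 1, 0) the pool is (2, 7, 4)
  run task-3 (needs (2, 7, 4), free (2, 7, 4)); after release of (2, 0, 1) the pool is (4, 7, 5)
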